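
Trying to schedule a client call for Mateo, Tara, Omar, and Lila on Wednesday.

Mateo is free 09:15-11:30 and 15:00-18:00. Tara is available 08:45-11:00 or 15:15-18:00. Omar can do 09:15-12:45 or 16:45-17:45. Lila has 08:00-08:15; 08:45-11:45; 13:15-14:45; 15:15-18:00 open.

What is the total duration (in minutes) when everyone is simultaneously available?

165

Mateo ∩ Tara: 09:15-11:00, 15:15-18:00.
Mateo ∩ Tara ∩ Omar: 09:15-11:00, 16:45-17:45.
Mateo ∩ Tara ∩ Omar ∩ Lila: 09:15-11:00, 16:45-17:45.
Summing the common windows: 105 + 60 = 165 minutes.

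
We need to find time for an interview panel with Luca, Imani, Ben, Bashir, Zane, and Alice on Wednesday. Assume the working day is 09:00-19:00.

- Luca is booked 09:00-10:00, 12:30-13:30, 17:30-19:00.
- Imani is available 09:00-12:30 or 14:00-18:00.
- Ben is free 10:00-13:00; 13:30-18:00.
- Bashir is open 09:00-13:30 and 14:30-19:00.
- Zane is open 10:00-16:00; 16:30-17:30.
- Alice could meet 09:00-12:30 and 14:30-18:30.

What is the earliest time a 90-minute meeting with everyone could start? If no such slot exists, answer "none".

Luca free: 10:00-12:30, 13:30-17:30 (invert busy blocks within the working day).
Imani free: 09:00-12:30, 14:00-18:00.
Ben free: 10:00-13:00, 13:30-18:00.
Bashir free: 09:00-13:30, 14:30-19:00.
Zane free: 10:00-16:00, 16:30-17:30.
Alice free: 09:00-12:30, 14:30-18:30.
Luca ∩ Imani: 10:00-12:30, 14:00-17:30.
Luca ∩ Imani ∩ Ben: 10:00-12:30, 14:00-17:30.
Luca ∩ Imani ∩ Ben ∩ Bashir: 10:00-12:30, 14:30-17:30.
Luca ∩ Imani ∩ Ben ∩ Bashir ∩ Zane: 10:00-12:30, 14:30-16:00, 16:30-17:30.
Luca ∩ Imani ∩ Ben ∩ Bashir ∩ Zane ∩ Alice: 10:00-12:30, 14:30-16:00, 16:30-17:30.
The first common window of at least 90 minutes is 10:00-12:30, so the earliest start is 10:00.

10:00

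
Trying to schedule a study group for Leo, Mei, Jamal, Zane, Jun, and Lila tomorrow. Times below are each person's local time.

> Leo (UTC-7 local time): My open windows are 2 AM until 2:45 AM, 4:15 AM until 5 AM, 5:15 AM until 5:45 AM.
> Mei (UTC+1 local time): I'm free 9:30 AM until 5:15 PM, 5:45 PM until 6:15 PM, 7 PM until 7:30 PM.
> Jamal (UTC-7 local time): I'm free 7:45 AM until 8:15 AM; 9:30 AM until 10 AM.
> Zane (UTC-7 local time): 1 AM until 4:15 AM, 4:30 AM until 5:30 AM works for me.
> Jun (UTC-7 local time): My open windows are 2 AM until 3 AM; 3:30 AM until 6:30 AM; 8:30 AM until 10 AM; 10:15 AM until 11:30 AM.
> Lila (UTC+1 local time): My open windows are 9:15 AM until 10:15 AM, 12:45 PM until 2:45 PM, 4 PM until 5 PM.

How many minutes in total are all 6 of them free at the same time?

0

Leo in UTC: 09:00-09:45, 11:15-12:00, 12:15-12:45 (add 7h to convert from UTC-7).
Mei in UTC: 08:30-16:15, 16:45-17:15, 18:00-18:30 (subtract 1h to convert from UTC+1).
Jamal in UTC: 14:45-15:15, 16:30-17:00 (add 7h to convert from UTC-7).
Zane in UTC: 08:00-11:15, 11:30-12:30 (add 7h to convert from UTC-7).
Jun in UTC: 09:00-10:00, 10:30-13:30, 15:30-17:00, 17:15-18:30 (add 7h to convert from UTC-7).
Lila in UTC: 08:15-09:15, 11:45-13:45, 15:00-16:00 (subtract 1h to convert from UTC+1).
Leo ∩ Mei: 09:00-09:45, 11:15-12:00, 12:15-12:45.
Leo ∩ Mei ∩ Jamal: ∅.
Leo ∩ Mei ∩ Jamal ∩ Zane: ∅.
Leo ∩ Mei ∩ Jamal ∩ Zane ∩ Jun: ∅.
Leo ∩ Mei ∩ Jamal ∩ Zane ∩ Jun ∩ Lila: ∅.
There is no time when everyone is free.
There is no common window, so the total is 0 minutes.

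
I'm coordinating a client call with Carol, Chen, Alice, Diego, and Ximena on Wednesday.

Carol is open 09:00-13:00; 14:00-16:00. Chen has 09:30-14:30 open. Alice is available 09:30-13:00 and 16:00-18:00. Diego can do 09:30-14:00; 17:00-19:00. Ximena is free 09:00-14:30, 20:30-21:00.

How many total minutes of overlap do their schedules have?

210

Carol ∩ Chen: 09:30-13:00, 14:00-14:30.
Carol ∩ Chen ∩ Alice: 09:30-13:00.
Carol ∩ Chen ∩ Alice ∩ Diego: 09:30-13:00.
Carol ∩ Chen ∩ Alice ∩ Diego ∩ Ximena: 09:30-13:00.
Those are the intersection windows.
That's a single block of 210 minutes.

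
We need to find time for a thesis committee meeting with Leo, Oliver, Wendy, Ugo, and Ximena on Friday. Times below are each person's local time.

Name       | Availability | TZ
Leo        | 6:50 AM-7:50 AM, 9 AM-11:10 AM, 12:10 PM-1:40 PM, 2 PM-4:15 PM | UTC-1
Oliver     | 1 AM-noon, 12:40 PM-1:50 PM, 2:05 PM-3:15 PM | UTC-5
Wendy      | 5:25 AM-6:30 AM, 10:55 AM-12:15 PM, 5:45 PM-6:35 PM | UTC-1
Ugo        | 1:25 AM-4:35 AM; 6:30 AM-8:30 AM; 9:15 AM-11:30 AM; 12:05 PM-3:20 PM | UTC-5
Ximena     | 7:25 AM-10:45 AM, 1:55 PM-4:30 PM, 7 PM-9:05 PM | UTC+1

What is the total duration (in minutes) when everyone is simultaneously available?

Leo in UTC: 07:50-08:50, 10:00-12:10, 13:10-14:40, 15:00-17:15 (add 1h to convert from UTC-1).
Oliver in UTC: 06:00-17:00, 17:40-18:50, 19:05-20:15 (add 5h to convert from UTC-5).
Wendy in UTC: 06:25-07:30, 11:55-13:15, 18:45-19:35 (add 1h to convert from UTC-1).
Ugo in UTC: 06:25-09:35, 11:30-13:30, 14:15-16:30, 17:05-20:20 (add 5h to convert from UTC-5).
Ximena in UTC: 06:25-09:45, 12:55-15:30, 18:00-20:05 (subtract 1h to convert from UTC+1).
Leo ∩ Oliver: 07:50-08:50, 10:00-12:10, 13:10-14:40, 15:00-17:00.
Leo ∩ Oliver ∩ Wendy: 11:55-12:10, 13:10-13:15.
Leo ∩ Oliver ∩ Wendy ∩ Ugo: 11:55-12:10, 13:10-13:15.
Leo ∩ Oliver ∩ Wendy ∩ Ugo ∩ Ximena: 13:10-13:15.
Those are the intersection windows.
That's a single block of 5 minutes.

5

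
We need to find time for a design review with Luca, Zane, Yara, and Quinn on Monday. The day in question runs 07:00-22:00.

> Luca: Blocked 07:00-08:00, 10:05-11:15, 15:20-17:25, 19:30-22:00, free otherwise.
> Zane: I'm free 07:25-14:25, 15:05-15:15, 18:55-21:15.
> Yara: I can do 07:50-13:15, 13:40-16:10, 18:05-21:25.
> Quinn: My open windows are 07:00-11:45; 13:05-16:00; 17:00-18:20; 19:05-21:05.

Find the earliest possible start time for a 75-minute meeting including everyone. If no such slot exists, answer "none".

Luca free: 08:00-10:05, 11:15-15:20, 17:25-19:30 (invert busy blocks within the working day).
Zane free: 07:25-14:25, 15:05-15:15, 18:55-21:15.
Yara free: 07:50-13:15, 13:40-16:10, 18:05-21:25.
Quinn free: 07:00-11:45, 13:05-16:00, 17:00-18:20, 19:05-21:05.
Luca ∩ Zane: 08:00-10:05, 11:15-14:25, 15:05-15:15, 18:55-19:30.
Luca ∩ Zane ∩ Yara: 08:00-10:05, 11:15-13:15, 13:40-14:25, 15:05-15:15, 18:55-19:30.
Luca ∩ Zane ∩ Yara ∩ Quinn: 08:00-10:05, 11:15-11:45, 13:05-13:15, 13:40-14:25, 15:05-15:15, 19:05-19:30.
The first common window of at least 75 minutes is 08:00-10:05, so the earliest start is 08:00.

08:00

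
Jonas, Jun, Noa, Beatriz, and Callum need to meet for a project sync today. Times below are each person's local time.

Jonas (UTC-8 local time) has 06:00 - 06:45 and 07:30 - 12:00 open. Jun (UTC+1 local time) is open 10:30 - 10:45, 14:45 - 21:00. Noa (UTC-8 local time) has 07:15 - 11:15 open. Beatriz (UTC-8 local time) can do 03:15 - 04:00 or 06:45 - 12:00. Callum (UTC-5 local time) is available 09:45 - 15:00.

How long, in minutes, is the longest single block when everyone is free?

Jonas in UTC: 14:00-14:45, 15:30-20:00 (add 8h to convert from UTC-8).
Jun in UTC: 09:30-09:45, 13:45-20:00 (subtract 1h to convert from UTC+1).
Noa in UTC: 15:15-19:15 (add 8h to convert from UTC-8).
Beatriz in UTC: 11:15-12:00, 14:45-20:00 (add 8h to convert from UTC-8).
Callum in UTC: 14:45-20:00 (add 5h to convert from UTC-5).
Jonas ∩ Jun: 14:00-14:45, 15:30-20:00.
Jonas ∩ Jun ∩ Noa: 15:30-19:15.
Jonas ∩ Jun ∩ Noa ∩ Beatriz: 15:30-19:15.
Jonas ∩ Jun ∩ Noa ∩ Beatriz ∩ Callum: 15:30-19:15.
Those are the intersection windows.
The longest is 15:30-19:15 at 225 minutes.

225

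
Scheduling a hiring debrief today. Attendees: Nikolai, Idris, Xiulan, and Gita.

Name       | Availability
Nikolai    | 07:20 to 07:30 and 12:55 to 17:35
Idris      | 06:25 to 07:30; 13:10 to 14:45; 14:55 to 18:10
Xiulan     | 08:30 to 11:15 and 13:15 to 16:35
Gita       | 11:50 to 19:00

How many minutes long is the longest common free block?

Nikolai ∩ Idris: 07:20-07:30, 13:10-14:45, 14:55-17:35.
Nikolai ∩ Idris ∩ Xiulan: 13:15-14:45, 14:55-16:35.
Nikolai ∩ Idris ∩ Xiulan ∩ Gita: 13:15-14:45, 14:55-16:35.
So the common availability across everyone is 13:15-14:45, 14:55-16:35.
The longest is 14:55-16:35 at 100 minutes.

100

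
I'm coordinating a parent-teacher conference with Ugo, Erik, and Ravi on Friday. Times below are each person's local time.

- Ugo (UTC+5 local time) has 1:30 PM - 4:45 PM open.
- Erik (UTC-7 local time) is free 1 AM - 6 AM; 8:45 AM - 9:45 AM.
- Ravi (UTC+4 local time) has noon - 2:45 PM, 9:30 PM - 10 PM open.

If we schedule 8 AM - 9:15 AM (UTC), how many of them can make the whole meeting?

2

Ugo in UTC: 08:30-11:45 (subtract 5h to convert from UTC+5).
Erik in UTC: 08:00-13:00, 15:45-16:45 (add 7h to convert from UTC-7).
Ravi in UTC: 08:00-10:45, 17:30-18:00 (subtract 4h to convert from UTC+4).
Erik and Ravi can make the full 08:00-09:15 slot — that's 2.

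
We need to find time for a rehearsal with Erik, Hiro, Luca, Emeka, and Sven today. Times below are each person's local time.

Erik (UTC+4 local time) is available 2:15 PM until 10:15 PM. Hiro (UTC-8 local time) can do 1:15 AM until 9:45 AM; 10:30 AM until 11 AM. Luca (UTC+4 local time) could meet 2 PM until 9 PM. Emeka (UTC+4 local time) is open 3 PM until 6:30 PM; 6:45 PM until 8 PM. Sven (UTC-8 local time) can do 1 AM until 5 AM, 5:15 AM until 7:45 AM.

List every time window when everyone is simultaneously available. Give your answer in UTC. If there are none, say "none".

11:00-13:00, 13:15-14:30, 14:45-15:45

Erik in UTC: 10:15-18:15 (subtract 4h to convert from UTC+4).
Hiro in UTC: 09:15-17:45, 18:30-19:00 (add 8h to convert from UTC-8).
Luca in UTC: 10:00-17:00 (subtract 4h to convert from UTC+4).
Emeka in UTC: 11:00-14:30, 14:45-16:00 (subtract 4h to convert from UTC+4).
Sven in UTC: 09:00-13:00, 13:15-15:45 (add 8h to convert from UTC-8).
Erik ∩ Hiro: 10:15-17:45.
Erik ∩ Hiro ∩ Luca: 10:15-17:00.
Erik ∩ Hiro ∩ Luca ∩ Emeka: 11:00-14:30, 14:45-16:00.
Erik ∩ Hiro ∩ Luca ∩ Emeka ∩ Sven: 11:00-13:00, 13:15-14:30, 14:45-15:45.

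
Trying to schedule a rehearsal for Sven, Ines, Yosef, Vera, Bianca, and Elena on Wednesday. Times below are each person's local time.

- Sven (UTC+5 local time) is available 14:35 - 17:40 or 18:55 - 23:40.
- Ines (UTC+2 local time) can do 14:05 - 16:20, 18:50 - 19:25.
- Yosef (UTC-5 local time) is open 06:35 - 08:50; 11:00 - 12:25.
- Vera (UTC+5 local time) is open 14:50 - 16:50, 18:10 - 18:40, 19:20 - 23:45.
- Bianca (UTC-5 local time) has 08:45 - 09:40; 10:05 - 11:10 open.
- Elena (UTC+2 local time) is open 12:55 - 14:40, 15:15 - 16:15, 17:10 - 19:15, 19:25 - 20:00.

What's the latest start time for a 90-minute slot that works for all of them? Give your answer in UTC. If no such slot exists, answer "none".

Sven in UTC: 09:35-12:40, 13:55-18:40 (subtract 5h to convert from UTC+5).
Ines in UTC: 12:05-14:20, 16:50-17:25 (subtract 2h to convert from UTC+2).
Yosef in UTC: 11:35-13:50, 16:00-17:25 (add 5h to convert from UTC-5).
Vera in UTC: 09:50-11:50, 13:10-13:40, 14:20-18:45 (subtract 5h to convert from UTC+5).
Bianca in UTC: 13:45-14:40, 15:05-16:10 (add 5h to convert from UTC-5).
Elena in UTC: 10:55-12:40, 13:15-14:15, 15:10-17:15, 17:25-18:00 (subtract 2h to convert from UTC+2).
Sven ∩ Ines: 12:05-12:40, 13:55-14:20, 16:50-17:25.
Sven ∩ Ines ∩ Yosef: 12:05-12:40, 16:50-17:25.
Sven ∩ Ines ∩ Yosef ∩ Vera: 16:50-17:25.
Sven ∩ Ines ∩ Yosef ∩ Vera ∩ Bianca: ∅.
Sven ∩ Ines ∩ Yosef ∩ Vera ∩ Bianca ∩ Elena: ∅.
There is no time when everyone is free.
No common window is at least 90 minutes long.

none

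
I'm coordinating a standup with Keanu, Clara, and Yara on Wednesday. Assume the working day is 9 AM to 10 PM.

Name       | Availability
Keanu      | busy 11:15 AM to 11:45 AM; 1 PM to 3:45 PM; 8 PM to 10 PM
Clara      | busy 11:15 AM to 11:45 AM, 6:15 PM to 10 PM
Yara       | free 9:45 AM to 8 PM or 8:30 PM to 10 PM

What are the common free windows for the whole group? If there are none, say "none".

09:45-11:15, 11:45-13:00, 15:45-18:15

Keanu free: 09:00-11:15, 11:45-13:00, 15:45-20:00 (invert busy blocks within the working day).
Clara free: 09:00-11:15, 11:45-18:15 (invert busy blocks within the working day).
Yara free: 09:45-20:00, 20:30-22:00.
Keanu ∩ Clara: 09:00-11:15, 11:45-13:00, 15:45-18:15.
Keanu ∩ Clara ∩ Yara: 09:45-11:15, 11:45-13:00, 15:45-18:15.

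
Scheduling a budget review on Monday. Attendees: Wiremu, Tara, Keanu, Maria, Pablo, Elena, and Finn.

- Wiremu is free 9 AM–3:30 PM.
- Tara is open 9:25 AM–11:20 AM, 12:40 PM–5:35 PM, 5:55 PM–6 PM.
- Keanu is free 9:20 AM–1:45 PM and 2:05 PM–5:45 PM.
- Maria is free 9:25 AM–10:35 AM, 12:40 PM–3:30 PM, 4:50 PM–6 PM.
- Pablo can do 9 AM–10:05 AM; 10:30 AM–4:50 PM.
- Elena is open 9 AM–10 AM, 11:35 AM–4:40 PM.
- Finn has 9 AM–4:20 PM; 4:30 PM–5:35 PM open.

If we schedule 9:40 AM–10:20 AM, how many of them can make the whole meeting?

5

Wiremu, Tara, Keanu, Maria, and Finn can make the full 09:40-10:20 slot — that's 5.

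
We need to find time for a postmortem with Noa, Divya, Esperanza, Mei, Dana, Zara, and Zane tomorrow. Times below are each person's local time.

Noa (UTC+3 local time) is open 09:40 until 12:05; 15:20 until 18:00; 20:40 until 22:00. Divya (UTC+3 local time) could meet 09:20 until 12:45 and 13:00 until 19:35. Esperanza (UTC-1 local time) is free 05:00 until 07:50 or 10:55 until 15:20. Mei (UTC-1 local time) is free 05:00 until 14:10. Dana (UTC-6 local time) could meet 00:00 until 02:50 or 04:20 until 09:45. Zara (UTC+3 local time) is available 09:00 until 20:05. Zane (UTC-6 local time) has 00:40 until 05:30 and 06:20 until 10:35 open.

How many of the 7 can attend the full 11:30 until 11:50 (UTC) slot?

4

Noa in UTC: 06:40-09:05, 12:20-15:00, 17:40-19:00 (subtract 3h to convert from UTC+3).
Divya in UTC: 06:20-09:45, 10:00-16:35 (subtract 3h to convert from UTC+3).
Esperanza in UTC: 06:00-08:50, 11:55-16:20 (add 1h to convert from UTC-1).
Mei in UTC: 06:00-15:10 (add 1h to convert from UTC-1).
Dana in UTC: 06:00-08:50, 10:20-15:45 (add 6h to convert from UTC-6).
Zara in UTC: 06:00-17:05 (subtract 3h to convert from UTC+3).
Zane in UTC: 06:40-11:30, 12:20-16:35 (add 6h to convert from UTC-6).
Divya, Mei, Dana, and Zara can make the full 11:30-11:50 slot — that's 4.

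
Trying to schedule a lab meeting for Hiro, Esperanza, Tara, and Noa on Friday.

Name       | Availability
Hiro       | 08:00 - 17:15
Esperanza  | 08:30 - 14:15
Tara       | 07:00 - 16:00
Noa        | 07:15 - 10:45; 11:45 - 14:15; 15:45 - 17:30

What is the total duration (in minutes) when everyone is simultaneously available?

285

Hiro ∩ Esperanza: 08:30-14:15.
Hiro ∩ Esperanza ∩ Tara: 08:30-14:15.
Hiro ∩ Esperanza ∩ Tara ∩ Noa: 08:30-10:45, 11:45-14:15.
Summing the common windows: 135 + 150 = 285 minutes.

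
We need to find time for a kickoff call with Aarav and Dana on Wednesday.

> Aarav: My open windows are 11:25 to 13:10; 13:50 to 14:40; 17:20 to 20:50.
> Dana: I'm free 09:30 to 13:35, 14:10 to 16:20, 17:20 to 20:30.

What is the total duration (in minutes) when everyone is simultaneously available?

Aarav ∩ Dana: 11:25-13:10, 14:10-14:40, 17:20-20:30.
Summing the common windows: 105 + 30 + 190 = 325 minutes.

325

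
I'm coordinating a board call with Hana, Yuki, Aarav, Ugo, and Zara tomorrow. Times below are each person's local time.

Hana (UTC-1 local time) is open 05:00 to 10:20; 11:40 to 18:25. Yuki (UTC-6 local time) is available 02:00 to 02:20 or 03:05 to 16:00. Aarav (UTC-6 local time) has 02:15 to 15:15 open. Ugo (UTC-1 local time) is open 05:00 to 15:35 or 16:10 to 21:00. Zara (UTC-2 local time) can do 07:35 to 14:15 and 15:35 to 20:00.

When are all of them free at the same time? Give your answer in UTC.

Hana in UTC: 06:00-11:20, 12:40-19:25 (add 1h to convert from UTC-1).
Yuki in UTC: 08:00-08:20, 09:05-22:00 (add 6h to convert from UTC-6).
Aarav in UTC: 08:15-21:15 (add 6h to convert from UTC-6).
Ugo in UTC: 06:00-16:35, 17:10-22:00 (add 1h to convert from UTC-1).
Zara in UTC: 09:35-16:15, 17:35-22:00 (add 2h to convert from UTC-2).
Hana ∩ Yuki: 08:00-08:20, 09:05-11:20, 12:40-19:25.
Hana ∩ Yuki ∩ Aarav: 08:15-08:20, 09:05-11:20, 12:40-19:25.
Hana ∩ Yuki ∩ Aarav ∩ Ugo: 08:15-08:20, 09:05-11:20, 12:40-16:35, 17:10-19:25.
Hana ∩ Yuki ∩ Aarav ∩ Ugo ∩ Zara: 09:35-11:20, 12:40-16:15, 17:35-19:25.
Those are the intersection windows.

09:35-11:20, 12:40-16:15, 17:35-19:25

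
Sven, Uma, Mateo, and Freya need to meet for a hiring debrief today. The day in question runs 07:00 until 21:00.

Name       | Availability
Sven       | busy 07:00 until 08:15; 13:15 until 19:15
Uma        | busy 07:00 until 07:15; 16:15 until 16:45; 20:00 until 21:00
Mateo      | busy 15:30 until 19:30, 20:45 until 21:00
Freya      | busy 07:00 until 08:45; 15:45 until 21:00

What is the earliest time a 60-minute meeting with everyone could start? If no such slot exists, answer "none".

Sven free: 08:15-13:15, 19:15-21:00 (invert busy blocks within the working day).
Uma free: 07:15-16:15, 16:45-20:00 (invert busy blocks within the working day).
Mateo free: 07:00-15:30, 19:30-20:45 (invert busy blocks within the working day).
Freya free: 08:45-15:45 (invert busy blocks within the working day).
Sven ∩ Uma: 08:15-13:15, 19:15-20:00.
Sven ∩ Uma ∩ Mateo: 08:15-13:15, 19:30-20:00.
Sven ∩ Uma ∩ Mateo ∩ Freya: 08:45-13:15.
Those are the intersection windows.
The first common window of at least 60 minutes is 08:45-13:15, so the earliest start is 08:45.

08:45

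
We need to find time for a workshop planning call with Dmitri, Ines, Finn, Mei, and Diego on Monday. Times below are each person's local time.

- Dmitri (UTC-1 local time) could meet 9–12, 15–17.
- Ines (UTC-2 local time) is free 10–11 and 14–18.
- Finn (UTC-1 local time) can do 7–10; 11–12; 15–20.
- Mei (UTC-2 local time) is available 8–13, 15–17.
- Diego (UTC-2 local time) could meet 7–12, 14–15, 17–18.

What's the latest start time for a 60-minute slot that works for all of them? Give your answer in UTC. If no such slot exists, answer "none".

Dmitri in UTC: 10:00-13:00, 16:00-18:00 (add 1h to convert from UTC-1).
Ines in UTC: 12:00-13:00, 16:00-20:00 (add 2h to convert from UTC-2).
Finn in UTC: 08:00-11:00, 12:00-13:00, 16:00-21:00 (add 1h to convert from UTC-1).
Mei in UTC: 10:00-15:00, 17:00-19:00 (add 2h to convert from UTC-2).
Diego in UTC: 09:00-14:00, 16:00-17:00, 19:00-20:00 (add 2h to convert from UTC-2).
Dmitri ∩ Ines: 12:00-13:00, 16:00-18:00.
Dmitri ∩ Ines ∩ Finn: 12:00-13:00, 16:00-18:00.
Dmitri ∩ Ines ∩ Finn ∩ Mei: 12:00-13:00, 17:00-18:00.
Dmitri ∩ Ines ∩ Finn ∩ Mei ∩ Diego: 12:00-13:00.
So the common availability across everyone is 12:00-13:00.
The last common window of at least 60 minutes is 12:00-13:00; a 60-minute meeting can start as late as 12:00 and still end by 13:00.

12:00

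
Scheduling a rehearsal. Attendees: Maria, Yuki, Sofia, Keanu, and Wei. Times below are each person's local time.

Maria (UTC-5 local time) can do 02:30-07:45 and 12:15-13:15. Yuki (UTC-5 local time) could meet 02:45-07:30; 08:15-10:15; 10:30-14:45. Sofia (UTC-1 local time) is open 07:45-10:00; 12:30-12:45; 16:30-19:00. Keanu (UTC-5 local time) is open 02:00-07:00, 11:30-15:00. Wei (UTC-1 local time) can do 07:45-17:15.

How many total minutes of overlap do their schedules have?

180

Maria in UTC: 07:30-12:45, 17:15-18:15 (add 5h to convert from UTC-5).
Yuki in UTC: 07:45-12:30, 13:15-15:15, 15:30-19:45 (add 5h to convert from UTC-5).
Sofia in UTC: 08:45-11:00, 13:30-13:45, 17:30-20:00 (add 1h to convert from UTC-1).
Keanu in UTC: 07:00-12:00, 16:30-20:00 (add 5h to convert from UTC-5).
Wei in UTC: 08:45-18:15 (add 1h to convert from UTC-1).
Maria ∩ Yuki: 07:45-12:30, 17:15-18:15.
Maria ∩ Yuki ∩ Sofia: 08:45-11:00, 17:30-18:15.
Maria ∩ Yuki ∩ Sofia ∩ Keanu: 08:45-11:00, 17:30-18:15.
Maria ∩ Yuki ∩ Sofia ∩ Keanu ∩ Wei: 08:45-11:00, 17:30-18:15.
Summing the common windows: 135 + 45 = 180 minutes.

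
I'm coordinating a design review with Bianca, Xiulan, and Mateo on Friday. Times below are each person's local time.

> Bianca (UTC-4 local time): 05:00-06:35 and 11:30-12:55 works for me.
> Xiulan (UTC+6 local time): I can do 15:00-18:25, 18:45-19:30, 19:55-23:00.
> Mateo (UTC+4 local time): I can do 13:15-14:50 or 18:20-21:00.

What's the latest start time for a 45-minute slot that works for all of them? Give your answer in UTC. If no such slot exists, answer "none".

16:10

Bianca in UTC: 09:00-10:35, 15:30-16:55 (add 4h to convert from UTC-4).
Xiulan in UTC: 09:00-12:25, 12:45-13:30, 13:55-17:00 (subtract 6h to convert from UTC+6).
Mateo in UTC: 09:15-10:50, 14:20-17:00 (subtract 4h to convert from UTC+4).
Bianca ∩ Xiulan: 09:00-10:35, 15:30-16:55.
Bianca ∩ Xiulan ∩ Mateo: 09:15-10:35, 15:30-16:55.
The last common window of at least 45 minutes is 15:30-16:55; a 45-minute meeting can start as late as 16:10 and still end by 16:55.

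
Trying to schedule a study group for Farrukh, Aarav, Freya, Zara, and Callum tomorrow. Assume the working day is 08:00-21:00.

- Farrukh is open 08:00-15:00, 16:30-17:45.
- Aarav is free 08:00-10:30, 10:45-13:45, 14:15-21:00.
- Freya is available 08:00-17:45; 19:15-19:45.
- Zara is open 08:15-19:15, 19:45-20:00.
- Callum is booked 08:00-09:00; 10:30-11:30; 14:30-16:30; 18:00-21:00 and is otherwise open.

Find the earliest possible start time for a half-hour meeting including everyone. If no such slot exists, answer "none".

Farrukh free: 08:00-15:00, 16:30-17:45.
Aarav free: 08:00-10:30, 10:45-13:45, 14:15-21:00.
Freya free: 08:00-17:45, 19:15-19:45.
Zara free: 08:15-19:15, 19:45-20:00.
Callum free: 09:00-10:30, 11:30-14:30, 16:30-18:00 (invert busy blocks within the working day).
Farrukh ∩ Aarav: 08:00-10:30, 10:45-13:45, 14:15-15:00, 16:30-17:45.
Farrukh ∩ Aarav ∩ Freya: 08:00-10:30, 10:45-13:45, 14:15-15:00, 16:30-17:45.
Farrukh ∩ Aarav ∩ Freya ∩ Zara: 08:15-10:30, 10:45-13:45, 14:15-15:00, 16:30-17:45.
Farrukh ∩ Aarav ∩ Freya ∩ Zara ∩ Callum: 09:00-10:30, 11:30-13:45, 14:15-14:30, 16:30-17:45.
Those are the intersection windows.
The first common window of at least 30 minutes is 09:00-10:30, so the earliest start is 09:00.

09:00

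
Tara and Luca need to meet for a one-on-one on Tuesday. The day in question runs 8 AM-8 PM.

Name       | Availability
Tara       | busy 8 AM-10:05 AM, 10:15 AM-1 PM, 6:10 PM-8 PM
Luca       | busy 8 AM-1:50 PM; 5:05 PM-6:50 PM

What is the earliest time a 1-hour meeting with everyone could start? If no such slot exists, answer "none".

Tara free: 10:05-10:15, 13:00-18:10 (invert busy blocks within the working day).
Luca free: 13:50-17:05, 18:50-20:00 (invert busy blocks within the working day).
Tara ∩ Luca: 13:50-17:05.
The first common window of at least 60 minutes is 13:50-17:05, so the earliest start is 13:50.

13:50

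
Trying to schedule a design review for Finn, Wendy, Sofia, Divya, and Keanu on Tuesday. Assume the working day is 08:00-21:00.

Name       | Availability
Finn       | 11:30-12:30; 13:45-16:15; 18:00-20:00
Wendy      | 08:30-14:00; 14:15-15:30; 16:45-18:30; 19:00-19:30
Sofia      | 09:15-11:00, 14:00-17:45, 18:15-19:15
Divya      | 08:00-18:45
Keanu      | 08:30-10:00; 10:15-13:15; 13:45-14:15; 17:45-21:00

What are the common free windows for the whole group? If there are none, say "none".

18:15-18:30

Finn ∩ Wendy: 11:30-12:30, 13:45-14:00, 14:15-15:30, 18:00-18:30, 19:00-19:30.
Finn ∩ Wendy ∩ Sofia: 14:15-15:30, 18:15-18:30, 19:00-19:15.
Finn ∩ Wendy ∩ Sofia ∩ Divya: 14:15-15:30, 18:15-18:30.
Finn ∩ Wendy ∩ Sofia ∩ Divya ∩ Keanu: 18:15-18:30.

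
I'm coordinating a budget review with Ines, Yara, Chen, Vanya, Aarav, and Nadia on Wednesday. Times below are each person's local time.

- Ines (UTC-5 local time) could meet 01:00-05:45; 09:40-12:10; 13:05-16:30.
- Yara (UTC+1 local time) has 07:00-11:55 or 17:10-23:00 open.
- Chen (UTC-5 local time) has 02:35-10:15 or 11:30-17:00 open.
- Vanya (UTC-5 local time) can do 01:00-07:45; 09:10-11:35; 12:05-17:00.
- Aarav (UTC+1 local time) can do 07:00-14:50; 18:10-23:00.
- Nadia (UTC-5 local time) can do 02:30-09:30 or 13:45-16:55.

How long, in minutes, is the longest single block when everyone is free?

190

Ines in UTC: 06:00-10:45, 14:40-17:10, 18:05-21:30 (add 5h to convert from UTC-5).
Yara in UTC: 06:00-10:55, 16:10-22:00 (subtract 1h to convert from UTC+1).
Chen in UTC: 07:35-15:15, 16:30-22:00 (add 5h to convert from UTC-5).
Vanya in UTC: 06:00-12:45, 14:10-16:35, 17:05-22:00 (add 5h to convert from UTC-5).
Aarav in UTC: 06:00-13:50, 17:10-22:00 (subtract 1h to convert from UTC+1).
Nadia in UTC: 07:30-14:30, 18:45-21:55 (add 5h to convert from UTC-5).
Ines ∩ Yara: 06:00-10:45, 16:10-17:10, 18:05-21:30.
Ines ∩ Yara ∩ Chen: 07:35-10:45, 16:30-17:10, 18:05-21:30.
Ines ∩ Yara ∩ Chen ∩ Vanya: 07:35-10:45, 16:30-16:35, 17:05-17:10, 18:05-21:30.
Ines ∩ Yara ∩ Chen ∩ Vanya ∩ Aarav: 07:35-10:45, 18:05-21:30.
Ines ∩ Yara ∩ Chen ∩ Vanya ∩ Aarav ∩ Nadia: 07:35-10:45, 18:45-21:30.
So the common availability across everyone is 07:35-10:45, 18:45-21:30.
The longest is 07:35-10:45 at 190 minutes.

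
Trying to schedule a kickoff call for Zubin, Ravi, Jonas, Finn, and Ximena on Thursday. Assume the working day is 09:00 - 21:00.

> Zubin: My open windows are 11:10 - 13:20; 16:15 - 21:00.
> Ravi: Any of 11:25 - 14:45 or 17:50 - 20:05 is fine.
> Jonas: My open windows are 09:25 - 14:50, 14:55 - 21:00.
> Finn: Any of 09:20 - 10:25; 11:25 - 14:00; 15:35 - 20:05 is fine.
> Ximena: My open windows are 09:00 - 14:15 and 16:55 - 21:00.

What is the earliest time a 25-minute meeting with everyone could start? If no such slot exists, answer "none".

11:25

Zubin ∩ Ravi: 11:25-13:20, 17:50-20:05.
Zubin ∩ Ravi ∩ Jonas: 11:25-13:20, 17:50-20:05.
Zubin ∩ Ravi ∩ Jonas ∩ Finn: 11:25-13:20, 17:50-20:05.
Zubin ∩ Ravi ∩ Jonas ∩ Finn ∩ Ximena: 11:25-13:20, 17:50-20:05.
Those are the intersection windows.
The first common window of at least 25 minutes is 11:25-13:20, so the earliest start is 11:25.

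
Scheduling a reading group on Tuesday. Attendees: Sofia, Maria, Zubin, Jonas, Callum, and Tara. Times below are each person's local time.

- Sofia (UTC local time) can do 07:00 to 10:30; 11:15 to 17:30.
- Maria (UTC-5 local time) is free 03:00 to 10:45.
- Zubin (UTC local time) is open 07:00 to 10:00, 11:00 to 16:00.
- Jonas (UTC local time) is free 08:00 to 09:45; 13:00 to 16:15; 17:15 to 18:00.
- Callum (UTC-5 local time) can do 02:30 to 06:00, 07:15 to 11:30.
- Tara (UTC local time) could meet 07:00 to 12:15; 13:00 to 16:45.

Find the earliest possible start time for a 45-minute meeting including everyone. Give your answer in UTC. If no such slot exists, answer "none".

08:00

Sofia in UTC: 07:00-10:30, 11:15-17:30.
Maria in UTC: 08:00-15:45 (add 5h to convert from UTC-5).
Zubin in UTC: 07:00-10:00, 11:00-16:00.
Jonas in UTC: 08:00-09:45, 13:00-16:15, 17:15-18:00.
Callum in UTC: 07:30-11:00, 12:15-16:30 (add 5h to convert from UTC-5).
Tara in UTC: 07:00-12:15, 13:00-16:45.
Sofia ∩ Maria: 08:00-10:30, 11:15-15:45.
Sofia ∩ Maria ∩ Zubin: 08:00-10:00, 11:15-15:45.
Sofia ∩ Maria ∩ Zubin ∩ Jonas: 08:00-09:45, 13:00-15:45.
Sofia ∩ Maria ∩ Zubin ∩ Jonas ∩ Callum: 08:00-09:45, 13:00-15:45.
Sofia ∩ Maria ∩ Zubin ∩ Jonas ∩ Callum ∩ Tara: 08:00-09:45, 13:00-15:45.
The first common window of at least 45 minutes is 08:00-09:45, so the earliest start is 08:00.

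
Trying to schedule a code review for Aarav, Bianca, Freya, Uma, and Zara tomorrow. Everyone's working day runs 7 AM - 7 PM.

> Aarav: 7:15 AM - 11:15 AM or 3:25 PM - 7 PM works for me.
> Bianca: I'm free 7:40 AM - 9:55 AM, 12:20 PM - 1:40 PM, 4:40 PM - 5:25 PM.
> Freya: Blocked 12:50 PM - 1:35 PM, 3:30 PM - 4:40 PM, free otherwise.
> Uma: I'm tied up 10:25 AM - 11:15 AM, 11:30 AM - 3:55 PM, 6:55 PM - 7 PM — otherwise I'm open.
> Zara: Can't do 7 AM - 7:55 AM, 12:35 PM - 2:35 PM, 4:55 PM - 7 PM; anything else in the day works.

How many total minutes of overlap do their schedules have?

135

Aarav free: 07:15-11:15, 15:25-19:00.
Bianca free: 07:40-09:55, 12:20-13:40, 16:40-17:25.
Freya free: 07:00-12:50, 13:35-15:30, 16:40-19:00 (invert busy blocks within the working day).
Uma free: 07:00-10:25, 11:15-11:30, 15:55-18:55 (invert busy blocks within the working day).
Zara free: 07:55-12:35, 14:35-16:55 (invert busy blocks within the working day).
Aarav ∩ Bianca: 07:40-09:55, 16:40-17:25.
Aarav ∩ Bianca ∩ Freya: 07:40-09:55, 16:40-17:25.
Aarav ∩ Bianca ∩ Freya ∩ Uma: 07:40-09:55, 16:40-17:25.
Aarav ∩ Bianca ∩ Freya ∩ Uma ∩ Zara: 07:55-09:55, 16:40-16:55.
Summing the common windows: 120 + 15 = 135 minutes.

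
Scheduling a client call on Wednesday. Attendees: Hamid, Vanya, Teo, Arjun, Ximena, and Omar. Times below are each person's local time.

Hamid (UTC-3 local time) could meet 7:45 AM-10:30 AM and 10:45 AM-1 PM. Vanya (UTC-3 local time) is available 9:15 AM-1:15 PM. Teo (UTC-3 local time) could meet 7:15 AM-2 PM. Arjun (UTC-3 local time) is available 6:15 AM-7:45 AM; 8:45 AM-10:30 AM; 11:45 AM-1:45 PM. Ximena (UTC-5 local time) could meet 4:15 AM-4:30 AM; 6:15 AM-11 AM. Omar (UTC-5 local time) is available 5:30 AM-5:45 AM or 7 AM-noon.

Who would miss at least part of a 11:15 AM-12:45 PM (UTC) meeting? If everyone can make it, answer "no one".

Arjun, Omar, Vanya

Hamid in UTC: 10:45-13:30, 13:45-16:00 (add 3h to convert from UTC-3).
Vanya in UTC: 12:15-16:15 (add 3h to convert from UTC-3).
Teo in UTC: 10:15-17:00 (add 3h to convert from UTC-3).
Arjun in UTC: 09:15-10:45, 11:45-13:30, 14:45-16:45 (add 3h to convert from UTC-3).
Ximena in UTC: 09:15-09:30, 11:15-16:00 (add 5h to convert from UTC-5).
Omar in UTC: 10:30-10:45, 12:00-17:00 (add 5h to convert from UTC-5).
Hamid: free for 11:15-12:45. Vanya: not fully free for 11:15-12:45. Teo: free for 11:15-12:45. Arjun: not fully free for 11:15-12:45. Ximena: free for 11:15-12:45. Omar: not fully free for 11:15-12:45.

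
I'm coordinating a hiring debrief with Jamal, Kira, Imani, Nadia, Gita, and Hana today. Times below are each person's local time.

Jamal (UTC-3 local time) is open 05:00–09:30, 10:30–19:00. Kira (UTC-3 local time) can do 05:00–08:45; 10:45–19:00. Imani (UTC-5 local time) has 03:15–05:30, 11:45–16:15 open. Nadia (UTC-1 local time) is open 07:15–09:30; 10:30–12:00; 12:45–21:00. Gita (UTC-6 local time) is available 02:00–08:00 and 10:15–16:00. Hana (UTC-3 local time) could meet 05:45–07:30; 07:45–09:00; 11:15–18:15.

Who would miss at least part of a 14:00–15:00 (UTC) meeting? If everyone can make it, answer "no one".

Gita, Hana, Imani

Jamal in UTC: 08:00-12:30, 13:30-22:00 (add 3h to convert from UTC-3).
Kira in UTC: 08:00-11:45, 13:45-22:00 (add 3h to convert from UTC-3).
Imani in UTC: 08:15-10:30, 16:45-21:15 (add 5h to convert from UTC-5).
Nadia in UTC: 08:15-10:30, 11:30-13:00, 13:45-22:00 (add 1h to convert from UTC-1).
Gita in UTC: 08:00-14:00, 16:15-22:00 (add 6h to convert from UTC-6).
Hana in UTC: 08:45-10:30, 10:45-12:00, 14:15-21:15 (add 3h to convert from UTC-3).
Jamal: free for 14:00-15:00. Kira: free for 14:00-15:00. Imani: not fully free for 14:00-15:00. Nadia: free for 14:00-15:00. Gita: not fully free for 14:00-15:00. Hana: not fully free for 14:00-15:00.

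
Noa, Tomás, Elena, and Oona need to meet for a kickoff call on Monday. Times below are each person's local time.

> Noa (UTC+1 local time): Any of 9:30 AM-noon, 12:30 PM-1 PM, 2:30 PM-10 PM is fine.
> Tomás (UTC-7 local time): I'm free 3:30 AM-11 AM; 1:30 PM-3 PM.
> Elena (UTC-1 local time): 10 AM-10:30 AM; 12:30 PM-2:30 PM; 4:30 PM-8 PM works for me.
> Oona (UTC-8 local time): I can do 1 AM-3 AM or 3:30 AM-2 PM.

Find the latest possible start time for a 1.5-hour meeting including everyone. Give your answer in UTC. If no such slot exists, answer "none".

14:00

Noa in UTC: 08:30-11:00, 11:30-12:00, 13:30-21:00 (subtract 1h to convert from UTC+1).
Tomás in UTC: 10:30-18:00, 20:30-22:00 (add 7h to convert from UTC-7).
Elena in UTC: 11:00-11:30, 13:30-15:30, 17:30-21:00 (add 1h to convert from UTC-1).
Oona in UTC: 09:00-11:00, 11:30-22:00 (add 8h to convert from UTC-8).
Noa ∩ Tomás: 10:30-11:00, 11:30-12:00, 13:30-18:00, 20:30-21:00.
Noa ∩ Tomás ∩ Elena: 13:30-15:30, 17:30-18:00, 20:30-21:00.
Noa ∩ Tomás ∩ Elena ∩ Oona: 13:30-15:30, 17:30-18:00, 20:30-21:00.
The last common window of at least 90 minutes is 13:30-15:30; a 90-minute meeting can start as late as 14:00 and still end by 15:30.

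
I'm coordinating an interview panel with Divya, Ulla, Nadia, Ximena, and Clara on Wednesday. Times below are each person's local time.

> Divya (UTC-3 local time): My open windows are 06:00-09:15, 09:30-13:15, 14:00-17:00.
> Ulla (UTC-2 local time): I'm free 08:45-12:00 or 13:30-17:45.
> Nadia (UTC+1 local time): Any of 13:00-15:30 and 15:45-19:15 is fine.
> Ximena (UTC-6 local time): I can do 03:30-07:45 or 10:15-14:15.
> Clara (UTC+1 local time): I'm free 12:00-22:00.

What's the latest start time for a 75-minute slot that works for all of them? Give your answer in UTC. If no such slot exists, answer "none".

17:00

Divya in UTC: 09:00-12:15, 12:30-16:15, 17:00-20:00 (add 3h to convert from UTC-3).
Ulla in UTC: 10:45-14:00, 15:30-19:45 (add 2h to convert from UTC-2).
Nadia in UTC: 12:00-14:30, 14:45-18:15 (subtract 1h to convert from UTC+1).
Ximena in UTC: 09:30-13:45, 16:15-20:15 (add 6h to convert from UTC-6).
Clara in UTC: 11:00-21:00 (subtract 1h to convert from UTC+1).
Divya ∩ Ulla: 10:45-12:15, 12:30-14:00, 15:30-16:15, 17:00-19:45.
Divya ∩ Ulla ∩ Nadia: 12:00-12:15, 12:30-14:00, 15:30-16:15, 17:00-18:15.
Divya ∩ Ulla ∩ Nadia ∩ Ximena: 12:00-12:15, 12:30-13:45, 17:00-18:15.
Divya ∩ Ulla ∩ Nadia ∩ Ximena ∩ Clara: 12:00-12:15, 12:30-13:45, 17:00-18:15.
So the common availability across everyone is 12:00-12:15, 12:30-13:45, 17:00-18:15.
The last common window of at least 75 minutes is 17:00-18:15; a 75-minute meeting can start as late as 17:00 and still end by 18:15.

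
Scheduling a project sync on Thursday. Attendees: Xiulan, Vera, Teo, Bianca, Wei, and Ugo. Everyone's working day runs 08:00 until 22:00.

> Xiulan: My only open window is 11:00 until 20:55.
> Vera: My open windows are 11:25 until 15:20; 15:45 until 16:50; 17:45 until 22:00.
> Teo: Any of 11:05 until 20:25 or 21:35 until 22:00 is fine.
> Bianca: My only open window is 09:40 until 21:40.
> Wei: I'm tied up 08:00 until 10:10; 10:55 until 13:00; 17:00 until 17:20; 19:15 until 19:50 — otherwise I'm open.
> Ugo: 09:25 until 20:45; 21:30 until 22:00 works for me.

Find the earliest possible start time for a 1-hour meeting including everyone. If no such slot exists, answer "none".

13:00

Xiulan free: 11:00-20:55.
Vera free: 11:25-15:20, 15:45-16:50, 17:45-22:00.
Teo free: 11:05-20:25, 21:35-22:00.
Bianca free: 09:40-21:40.
Wei free: 10:10-10:55, 13:00-17:00, 17:20-19:15, 19:50-22:00 (invert busy blocks within the working day).
Ugo free: 09:25-20:45, 21:30-22:00.
Xiulan ∩ Vera: 11:25-15:20, 15:45-16:50, 17:45-20:55.
Xiulan ∩ Vera ∩ Teo: 11:25-15:20, 15:45-16:50, 17:45-20:25.
Xiulan ∩ Vera ∩ Teo ∩ Bianca: 11:25-15:20, 15:45-16:50, 17:45-20:25.
Xiulan ∩ Vera ∩ Teo ∩ Bianca ∩ Wei: 13:00-15:20, 15:45-16:50, 17:45-19:15, 19:50-20:25.
Xiulan ∩ Vera ∩ Teo ∩ Bianca ∩ Wei ∩ Ugo: 13:00-15:20, 15:45-16:50, 17:45-19:15, 19:50-20:25.
The first common window of at least 60 minutes is 13:00-15:20, so the earliest start is 13:00.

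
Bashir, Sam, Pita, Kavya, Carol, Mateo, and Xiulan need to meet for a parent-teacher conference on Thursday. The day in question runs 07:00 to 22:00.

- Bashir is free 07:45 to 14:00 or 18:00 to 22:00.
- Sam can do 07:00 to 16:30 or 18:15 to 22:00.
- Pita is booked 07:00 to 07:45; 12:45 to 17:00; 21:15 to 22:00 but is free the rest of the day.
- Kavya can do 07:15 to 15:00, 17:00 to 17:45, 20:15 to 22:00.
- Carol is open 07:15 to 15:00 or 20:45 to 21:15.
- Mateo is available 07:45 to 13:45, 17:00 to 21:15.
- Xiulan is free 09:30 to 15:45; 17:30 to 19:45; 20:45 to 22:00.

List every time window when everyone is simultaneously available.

09:30-12:45, 20:45-21:15

Bashir free: 07:45-14:00, 18:00-22:00.
Sam free: 07:00-16:30, 18:15-22:00.
Pita free: 07:45-12:45, 17:00-21:15 (invert busy blocks within the working day).
Kavya free: 07:15-15:00, 17:00-17:45, 20:15-22:00.
Carol free: 07:15-15:00, 20:45-21:15.
Mateo free: 07:45-13:45, 17:00-21:15.
Xiulan free: 09:30-15:45, 17:30-19:45, 20:45-22:00.
Bashir ∩ Sam: 07:45-14:00, 18:15-22:00.
Bashir ∩ Sam ∩ Pita: 07:45-12:45, 18:15-21:15.
Bashir ∩ Sam ∩ Pita ∩ Kavya: 07:45-12:45, 20:15-21:15.
Bashir ∩ Sam ∩ Pita ∩ Kavya ∩ Carol: 07:45-12:45, 20:45-21:15.
Bashir ∩ Sam ∩ Pita ∩ Kavya ∩ Carol ∩ Mateo: 07:45-12:45, 20:45-21:15.
Bashir ∩ Sam ∩ Pita ∩ Kavya ∩ Carol ∩ Mateo ∩ Xiulan: 09:30-12:45, 20:45-21:15.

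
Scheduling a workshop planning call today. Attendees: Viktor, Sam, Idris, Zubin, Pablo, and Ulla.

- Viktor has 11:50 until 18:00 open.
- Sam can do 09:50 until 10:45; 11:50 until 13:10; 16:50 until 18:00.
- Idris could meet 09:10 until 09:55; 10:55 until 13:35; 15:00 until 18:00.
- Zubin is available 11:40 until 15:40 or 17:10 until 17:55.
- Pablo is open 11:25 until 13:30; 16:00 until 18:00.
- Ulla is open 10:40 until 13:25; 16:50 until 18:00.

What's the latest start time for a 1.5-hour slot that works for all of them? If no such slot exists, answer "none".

none

Viktor ∩ Sam: 11:50-13:10, 16:50-18:00.
Viktor ∩ Sam ∩ Idris: 11:50-13:10, 16:50-18:00.
Viktor ∩ Sam ∩ Idris ∩ Zubin: 11:50-13:10, 17:10-17:55.
Viktor ∩ Sam ∩ Idris ∩ Zubin ∩ Pablo: 11:50-13:10, 17:10-17:55.
Viktor ∩ Sam ∩ Idris ∩ Zubin ∩ Pablo ∩ Ulla: 11:50-13:10, 17:10-17:55.
So the common availability across everyone is 11:50-13:10, 17:10-17:55.
No common window is at least 90 minutes long.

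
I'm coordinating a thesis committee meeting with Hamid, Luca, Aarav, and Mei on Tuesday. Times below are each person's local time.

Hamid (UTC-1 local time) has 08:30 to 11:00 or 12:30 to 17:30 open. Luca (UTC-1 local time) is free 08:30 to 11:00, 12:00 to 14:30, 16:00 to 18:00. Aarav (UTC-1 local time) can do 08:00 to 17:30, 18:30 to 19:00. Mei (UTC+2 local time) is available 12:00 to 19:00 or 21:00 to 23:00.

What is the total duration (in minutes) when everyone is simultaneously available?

240

Hamid in UTC: 09:30-12:00, 13:30-18:30 (add 1h to convert from UTC-1).
Luca in UTC: 09:30-12:00, 13:00-15:30, 17:00-19:00 (add 1h to convert from UTC-1).
Aarav in UTC: 09:00-18:30, 19:30-20:00 (add 1h to convert from UTC-1).
Mei in UTC: 10:00-17:00, 19:00-21:00 (subtract 2h to convert from UTC+2).
Hamid ∩ Luca: 09:30-12:00, 13:30-15:30, 17:00-18:30.
Hamid ∩ Luca ∩ Aarav: 09:30-12:00, 13:30-15:30, 17:00-18:30.
Hamid ∩ Luca ∩ Aarav ∩ Mei: 10:00-12:00, 13:30-15:30.
Summing the common windows: 120 + 120 = 240 minutes.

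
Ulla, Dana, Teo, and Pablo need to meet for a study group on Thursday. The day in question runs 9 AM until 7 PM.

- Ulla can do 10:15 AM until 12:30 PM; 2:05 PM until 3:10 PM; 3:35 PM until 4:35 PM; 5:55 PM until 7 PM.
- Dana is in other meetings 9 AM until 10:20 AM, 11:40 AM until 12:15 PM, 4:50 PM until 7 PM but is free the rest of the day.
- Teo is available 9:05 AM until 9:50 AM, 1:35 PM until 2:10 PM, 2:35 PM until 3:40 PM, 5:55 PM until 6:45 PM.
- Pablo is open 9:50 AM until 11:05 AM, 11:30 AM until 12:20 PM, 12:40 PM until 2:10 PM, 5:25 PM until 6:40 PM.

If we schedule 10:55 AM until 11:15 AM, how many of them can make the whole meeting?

Ulla free: 10:15-12:30, 14:05-15:10, 15:35-16:35, 17:55-19:00.
Dana free: 10:20-11:40, 12:15-16:50 (invert busy blocks within the working day).
Teo free: 09:05-09:50, 13:35-14:10, 14:35-15:40, 17:55-18:45.
Pablo free: 09:50-11:05, 11:30-12:20, 12:40-14:10, 17:25-18:40.
Ulla and Dana can make the full 10:55-11:15 slot — that's 2.

2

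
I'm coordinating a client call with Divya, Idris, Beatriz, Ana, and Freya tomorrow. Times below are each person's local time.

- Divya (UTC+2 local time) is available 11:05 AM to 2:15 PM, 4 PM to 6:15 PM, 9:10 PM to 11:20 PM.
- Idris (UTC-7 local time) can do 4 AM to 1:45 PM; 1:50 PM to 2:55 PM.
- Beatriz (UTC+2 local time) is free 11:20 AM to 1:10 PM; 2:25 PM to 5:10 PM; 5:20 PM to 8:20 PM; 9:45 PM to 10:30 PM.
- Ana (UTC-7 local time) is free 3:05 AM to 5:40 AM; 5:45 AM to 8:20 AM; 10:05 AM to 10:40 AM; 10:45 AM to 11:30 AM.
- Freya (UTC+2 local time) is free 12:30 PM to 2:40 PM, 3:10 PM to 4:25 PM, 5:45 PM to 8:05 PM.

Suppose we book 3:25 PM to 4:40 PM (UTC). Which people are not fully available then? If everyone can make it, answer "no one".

Ana, Divya, Freya

Divya in UTC: 09:05-12:15, 14:00-16:15, 19:10-21:20 (subtract 2h to convert from UTC+2).
Idris in UTC: 11:00-20:45, 20:50-21:55 (add 7h to convert from UTC-7).
Beatriz in UTC: 09:20-11:10, 12:25-15:10, 15:20-18:20, 19:45-20:30 (subtract 2h to convert from UTC+2).
Ana in UTC: 10:05-12:40, 12:45-15:20, 17:05-17:40, 17:45-18:30 (add 7h to convert from UTC-7).
Freya in UTC: 10:30-12:40, 13:10-14:25, 15:45-18:05 (subtract 2h to convert from UTC+2).
Divya: not fully free for 15:25-16:40. Idris: free for 15:25-16:40. Beatriz: free for 15:25-16:40. Ana: not fully free for 15:25-16:40. Freya: not fully free for 15:25-16:40.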